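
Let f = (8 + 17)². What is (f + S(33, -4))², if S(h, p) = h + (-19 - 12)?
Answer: 393129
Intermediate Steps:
S(h, p) = -31 + h (S(h, p) = h - 31 = -31 + h)
f = 625 (f = 25² = 625)
(f + S(33, -4))² = (625 + (-31 + 33))² = (625 + 2)² = 627² = 393129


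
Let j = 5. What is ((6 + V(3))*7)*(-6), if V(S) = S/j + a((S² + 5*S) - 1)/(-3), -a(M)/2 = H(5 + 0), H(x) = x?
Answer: -2086/5 ≈ -417.20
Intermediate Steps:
a(M) = -10 (a(M) = -2*(5 + 0) = -2*5 = -10)
V(S) = 10/3 + S/5 (V(S) = S/5 - 10/(-3) = S*(⅕) - 10*(-⅓) = S/5 + 10/3 = 10/3 + S/5)
((6 + V(3))*7)*(-6) = ((6 + (10/3 + (⅕)*3))*7)*(-6) = ((6 + (10/3 + ⅗))*7)*(-6) = ((6 + 59/15)*7)*(-6) = ((149/15)*7)*(-6) = (1043/15)*(-6) = -2086/5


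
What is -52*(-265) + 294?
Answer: 14074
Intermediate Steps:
-52*(-265) + 294 = 13780 + 294 = 14074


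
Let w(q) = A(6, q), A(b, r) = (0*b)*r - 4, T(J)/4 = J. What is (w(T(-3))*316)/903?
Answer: -1264/903 ≈ -1.3998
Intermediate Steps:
T(J) = 4*J
A(b, r) = -4 (A(b, r) = 0*r - 4 = 0 - 4 = -4)
w(q) = -4
(w(T(-3))*316)/903 = -4*316/903 = -1264*1/903 = -1264/903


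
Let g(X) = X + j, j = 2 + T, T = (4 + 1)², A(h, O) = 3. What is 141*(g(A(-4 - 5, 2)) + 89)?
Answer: 16779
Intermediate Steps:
T = 25 (T = 5² = 25)
j = 27 (j = 2 + 25 = 27)
g(X) = 27 + X (g(X) = X + 27 = 27 + X)
141*(g(A(-4 - 5, 2)) + 89) = 141*((27 + 3) + 89) = 141*(30 + 89) = 141*119 = 16779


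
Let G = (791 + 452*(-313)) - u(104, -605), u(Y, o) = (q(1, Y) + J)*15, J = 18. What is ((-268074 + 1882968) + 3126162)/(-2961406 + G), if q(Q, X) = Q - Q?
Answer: -4741056/3102361 ≈ -1.5282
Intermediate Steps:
q(Q, X) = 0
u(Y, o) = 270 (u(Y, o) = (0 + 18)*15 = 18*15 = 270)
G = -140955 (G = (791 + 452*(-313)) - 1*270 = (791 - 141476) - 270 = -140685 - 270 = -140955)
((-268074 + 1882968) + 3126162)/(-2961406 + G) = ((-268074 + 1882968) + 3126162)/(-2961406 - 140955) = (1614894 + 3126162)/(-3102361) = 4741056*(-1/3102361) = -4741056/3102361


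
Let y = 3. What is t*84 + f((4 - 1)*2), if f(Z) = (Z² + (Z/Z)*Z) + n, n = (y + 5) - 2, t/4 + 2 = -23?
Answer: -8352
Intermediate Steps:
t = -100 (t = -8 + 4*(-23) = -8 - 92 = -100)
n = 6 (n = (3 + 5) - 2 = 8 - 2 = 6)
f(Z) = 6 + Z + Z² (f(Z) = (Z² + (Z/Z)*Z) + 6 = (Z² + 1*Z) + 6 = (Z² + Z) + 6 = (Z + Z²) + 6 = 6 + Z + Z²)
t*84 + f((4 - 1)*2) = -100*84 + (6 + (4 - 1)*2 + ((4 - 1)*2)²) = -8400 + (6 + 3*2 + (3*2)²) = -8400 + (6 + 6 + 6²) = -8400 + (6 + 6 + 36) = -8400 + 48 = -8352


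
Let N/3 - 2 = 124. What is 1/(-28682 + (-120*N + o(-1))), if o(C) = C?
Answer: -1/74043 ≈ -1.3506e-5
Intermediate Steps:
N = 378 (N = 6 + 3*124 = 6 + 372 = 378)
1/(-28682 + (-120*N + o(-1))) = 1/(-28682 + (-120*378 - 1)) = 1/(-28682 + (-45360 - 1)) = 1/(-28682 - 45361) = 1/(-74043) = -1/74043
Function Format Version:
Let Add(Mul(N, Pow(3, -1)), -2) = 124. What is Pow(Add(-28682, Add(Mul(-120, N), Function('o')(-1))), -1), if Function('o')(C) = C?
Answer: Rational(-1, 74043) ≈ -1.3506e-5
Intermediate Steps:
N = 378 (N = Add(6, Mul(3, 124)) = Add(6, 372) = 378)
Pow(Add(-28682, Add(Mul(-120, N), Function('o')(-1))), -1) = Pow(Add(-28682, Add(Mul(-120, 378), -1)), -1) = Pow(Add(-28682, Add(-45360, -1)), -1) = Pow(Add(-28682, -45361), -1) = Pow(-74043, -1) = Rational(-1, 74043)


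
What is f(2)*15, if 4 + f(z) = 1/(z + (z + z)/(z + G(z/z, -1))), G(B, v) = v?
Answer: -115/2 ≈ -57.500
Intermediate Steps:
f(z) = -4 + 1/(z + 2*z/(-1 + z)) (f(z) = -4 + 1/(z + (z + z)/(z - 1)) = -4 + 1/(z + (2*z)/(-1 + z)) = -4 + 1/(z + 2*z/(-1 + z)))
f(2)*15 = ((-1 - 4*2² - 3*2)/(2*(1 + 2)))*15 = ((½)*(-1 - 4*4 - 6)/3)*15 = ((½)*(⅓)*(-1 - 16 - 6))*15 = ((½)*(⅓)*(-23))*15 = -23/6*15 = -115/2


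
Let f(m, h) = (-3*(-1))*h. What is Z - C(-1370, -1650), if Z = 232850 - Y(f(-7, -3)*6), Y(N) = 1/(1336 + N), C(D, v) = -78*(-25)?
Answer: 296013799/1282 ≈ 2.3090e+5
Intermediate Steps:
C(D, v) = 1950
f(m, h) = 3*h
Z = 298513699/1282 (Z = 232850 - 1/(1336 + (3*(-3))*6) = 232850 - 1/(1336 - 9*6) = 232850 - 1/(1336 - 54) = 232850 - 1/1282 = 298513699/1282 ≈ 2.3285e+5)
Z - C(-1370, -1650) = 298513699/1282 - 1*1950 = 298513699/1282 - 1950 = 296013799/1282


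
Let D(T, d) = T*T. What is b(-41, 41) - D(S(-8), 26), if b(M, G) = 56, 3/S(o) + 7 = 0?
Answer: 2735/49 ≈ 55.816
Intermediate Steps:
S(o) = -3/7 (S(o) = 3/(-7 + 0) = 3/(-7) = 3*(-1/7) = -3/7)
D(T, d) = T**2
b(-41, 41) - D(S(-8), 26) = 56 - (-3/7)**2 = 56 - 1*9/49 = 56 - 9/49 = 2735/49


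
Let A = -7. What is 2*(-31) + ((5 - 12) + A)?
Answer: -76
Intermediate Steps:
2*(-31) + ((5 - 12) + A) = 2*(-31) + ((5 - 12) - 7) = -62 + (-7 - 7) = -62 - 14 = -76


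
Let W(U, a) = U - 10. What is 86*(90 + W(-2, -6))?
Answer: 6708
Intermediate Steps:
W(U, a) = -10 + U
86*(90 + W(-2, -6)) = 86*(90 + (-10 - 2)) = 86*(90 - 12) = 86*78 = 6708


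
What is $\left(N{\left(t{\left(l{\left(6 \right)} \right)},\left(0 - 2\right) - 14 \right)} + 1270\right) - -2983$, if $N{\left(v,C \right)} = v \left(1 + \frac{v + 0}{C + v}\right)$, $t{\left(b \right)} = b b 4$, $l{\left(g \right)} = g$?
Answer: $4559$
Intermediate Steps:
$t{\left(b \right)} = 4 b^{2}$ ($t{\left(b \right)} = b^{2} \cdot 4 = 4 b^{2}$)
$N{\left(v,C \right)} = v \left(1 + \frac{v}{C + v}\right)$
$\left(N{\left(t{\left(l{\left(6 \right)} \right)},\left(0 - 2\right) - 14 \right)} + 1270\right) - -2983 = \left(\frac{4 \cdot 6^{2} \left(\left(\left(0 - 2\right) - 14\right) + 2 \cdot 4 \cdot 6^{2}\right)}{\left(\left(0 - 2\right) - 14\right) + 4 \cdot 6^{2}} + 1270\right) - -2983 = \left(\frac{4 \cdot 36 \left(\left(-2 - 14\right) + 2 \cdot 4 \cdot 36\right)}{\left(-2 - 14\right) + 4 \cdot 36} + 1270\right) + 2983 = \left(\frac{144 \left(-16 + 2 \cdot 144\right)}{-16 + 144} + 1270\right) + 2983 = \left(\frac{144 \left(-16 + 288\right)}{128} + 1270\right) + 2983 = \left(144 \cdot \frac{1}{128} \cdot 272 + 1270\right) + 2983 = \left(306 + 1270\right) + 2983 = 1576 + 2983 = 4559$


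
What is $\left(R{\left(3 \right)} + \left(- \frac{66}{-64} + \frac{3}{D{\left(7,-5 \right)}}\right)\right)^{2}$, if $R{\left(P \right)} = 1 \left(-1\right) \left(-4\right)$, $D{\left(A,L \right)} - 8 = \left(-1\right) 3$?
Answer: $\frac{811801}{25600} \approx 31.711$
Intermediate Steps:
$D{\left(A,L \right)} = 5$ ($D{\left(A,L \right)} = 8 - 3 = 5$)
$R{\left(P \right)} = 4$ ($R{\left(P \right)} = \left(-1\right) \left(-4\right) = 4$)
$\left(R{\left(3 \right)} + \left(- \frac{66}{-64} + \frac{3}{D{\left(7,-5 \right)}}\right)\right)^{2} = \left(4 + \left(- \frac{66}{-64} + \frac{3}{5}\right)\right)^{2} = \left(4 + \left(\left(-66\right) \left(- \frac{1}{64}\right) + 3 \cdot \frac{1}{5}\right)\right)^{2} = \left(4 + \left(\frac{33}{32} + \frac{3}{5}\right)\right)^{2} = \left(4 + \frac{261}{160}\right)^{2} = \left(\frac{901}{160}\right)^{2} = \frac{811801}{25600}$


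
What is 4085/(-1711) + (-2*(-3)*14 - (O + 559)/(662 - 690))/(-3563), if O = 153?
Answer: -103194611/42674051 ≈ -2.4182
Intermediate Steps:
4085/(-1711) + (-2*(-3)*14 - (O + 559)/(662 - 690))/(-3563) = 4085/(-1711) + (-2*(-3)*14 - (153 + 559)/(662 - 690))/(-3563) = 4085*(-1/1711) + (6*14 - 712/(-28))*(-1/3563) = -4085/1711 + (84 - 712*(-1)/28)*(-1/3563) = -4085/1711 + (84 - 1*(-178/7))*(-1/3563) = -4085/1711 + (84 + 178/7)*(-1/3563) = -4085/1711 + (766/7)*(-1/3563) = -4085/1711 - 766/24941 = -103194611/42674051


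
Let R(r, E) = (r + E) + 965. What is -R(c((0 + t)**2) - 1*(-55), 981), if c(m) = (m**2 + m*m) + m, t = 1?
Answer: -2004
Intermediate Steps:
c(m) = m + 2*m**2 (c(m) = (m**2 + m**2) + m = 2*m**2 + m = m + 2*m**2)
R(r, E) = 965 + E + r (R(r, E) = (E + r) + 965 = 965 + E + r)
-R(c((0 + t)**2) - 1*(-55), 981) = -(965 + 981 + ((0 + 1)**2*(1 + 2*(0 + 1)**2) - 1*(-55))) = -(965 + 981 + (1**2*(1 + 2*1**2) + 55)) = -(965 + 981 + (1*(1 + 2*1) + 55)) = -(965 + 981 + (1*(1 + 2) + 55)) = -(965 + 981 + (1*3 + 55)) = -(965 + 981 + (3 + 55)) = -(965 + 981 + 58) = -1*2004 = -2004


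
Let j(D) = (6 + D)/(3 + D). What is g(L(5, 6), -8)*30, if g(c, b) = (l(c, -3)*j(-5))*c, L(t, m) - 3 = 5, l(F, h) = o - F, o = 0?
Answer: 960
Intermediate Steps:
l(F, h) = -F (l(F, h) = 0 - F = -F)
L(t, m) = 8 (L(t, m) = 3 + 5 = 8)
j(D) = (6 + D)/(3 + D)
g(c, b) = c²/2 (g(c, b) = ((-c)*((6 - 5)/(3 - 5)))*c = ((-c)*(1/(-2)))*c = ((-c)*(-½*1))*c = (-c*(-½))*c = (c/2)*c = c²/2)
g(L(5, 6), -8)*30 = ((½)*8²)*30 = ((½)*64)*30 = 32*30 = 960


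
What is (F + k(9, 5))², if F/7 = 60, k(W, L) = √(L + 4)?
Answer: 178929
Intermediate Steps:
k(W, L) = √(4 + L)
F = 420 (F = 7*60 = 420)
(F + k(9, 5))² = (420 + √(4 + 5))² = (420 + √9)² = (420 + 3)² = 423² = 178929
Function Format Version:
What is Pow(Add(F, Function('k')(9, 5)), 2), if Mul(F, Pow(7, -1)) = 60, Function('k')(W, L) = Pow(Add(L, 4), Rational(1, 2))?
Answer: 178929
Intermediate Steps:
Function('k')(W, L) = Pow(Add(4, L), Rational(1, 2))
F = 420 (F = Mul(7, 60) = 420)
Pow(Add(F, Function('k')(9, 5)), 2) = Pow(Add(420, Pow(Add(4, 5), Rational(1, 2))), 2) = Pow(Add(420, Pow(9, Rational(1, 2))), 2) = Pow(Add(420, 3), 2) = Pow(423, 2) = 178929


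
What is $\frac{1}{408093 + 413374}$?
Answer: $\frac{1}{821467} \approx 1.2173 \cdot 10^{-6}$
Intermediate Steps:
$\frac{1}{408093 + 413374} = \frac{1}{821467}$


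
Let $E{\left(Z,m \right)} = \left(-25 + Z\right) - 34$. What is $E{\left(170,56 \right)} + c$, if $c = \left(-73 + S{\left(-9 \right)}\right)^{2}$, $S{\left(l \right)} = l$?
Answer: $6835$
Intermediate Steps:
$E{\left(Z,m \right)} = -59 + Z$
$c = 6724$ ($c = \left(-73 - 9\right)^{2} = \left(-82\right)^{2} = 6724$)
$E{\left(170,56 \right)} + c = \left(-59 + 170\right) + 6724 = 111 + 6724 = 6835$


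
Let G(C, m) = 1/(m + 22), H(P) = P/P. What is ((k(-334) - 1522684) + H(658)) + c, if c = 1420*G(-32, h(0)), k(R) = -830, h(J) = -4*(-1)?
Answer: -19804959/13 ≈ -1.5235e+6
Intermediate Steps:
h(J) = 4
H(P) = 1
G(C, m) = 1/(22 + m)
c = 710/13 (c = 1420/(22 + 4) = 1420/26 = 1420*(1/26) = 710/13 ≈ 54.615)
((k(-334) - 1522684) + H(658)) + c = ((-830 - 1522684) + 1) + 710/13 = (-1523514 + 1) + 710/13 = -1523513 + 710/13 = -19804959/13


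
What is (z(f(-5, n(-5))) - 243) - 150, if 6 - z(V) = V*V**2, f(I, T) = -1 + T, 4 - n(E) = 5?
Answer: -379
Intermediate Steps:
n(E) = -1 (n(E) = 4 - 1*5 = 4 - 5 = -1)
z(V) = 6 - V**3 (z(V) = 6 - V*V**2 = 6 - V**3)
(z(f(-5, n(-5))) - 243) - 150 = ((6 - (-1 - 1)**3) - 243) - 150 = ((6 - 1*(-2)**3) - 243) - 150 = ((6 - 1*(-8)) - 243) - 150 = ((6 + 8) - 243) - 150 = (14 - 243) - 150 = -229 - 150 = -379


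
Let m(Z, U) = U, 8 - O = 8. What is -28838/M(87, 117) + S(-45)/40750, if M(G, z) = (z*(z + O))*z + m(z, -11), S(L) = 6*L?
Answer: -80379052/3263264075 ≈ -0.024632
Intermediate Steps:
O = 0 (O = 8 - 1*8 = 8 - 8 = 0)
M(G, z) = -11 + z³ (M(G, z) = (z*(z + 0))*z - 11 = (z*z)*z - 11 = z²*z - 11 = z³ - 11 = -11 + z³)
-28838/M(87, 117) + S(-45)/40750 = -28838/(-11 + 117³) + (6*(-45))/40750 = -28838/(-11 + 1601613) - 270*1/40750 = -28838/1601602 - 27/4075 = -28838*1/1601602 - 27/4075 = -14419/800801 - 27/4075 = -80379052/3263264075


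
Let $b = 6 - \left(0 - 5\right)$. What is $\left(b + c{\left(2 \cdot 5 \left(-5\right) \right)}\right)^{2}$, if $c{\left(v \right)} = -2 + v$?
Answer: $1681$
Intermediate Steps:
$b = 11$ ($b = 6 - -5 = 6 + 5 = 11$)
$\left(b + c{\left(2 \cdot 5 \left(-5\right) \right)}\right)^{2} = \left(11 + \left(-2 + 2 \cdot 5 \left(-5\right)\right)\right)^{2} = \left(11 + \left(-2 + 10 \left(-5\right)\right)\right)^{2} = \left(11 - 52\right)^{2} = \left(-41\right)^{2} = 1681$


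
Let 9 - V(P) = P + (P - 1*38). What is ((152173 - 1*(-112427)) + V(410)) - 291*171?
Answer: 214066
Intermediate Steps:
V(P) = 47 - 2*P (V(P) = 9 - (P + (P - 1*38)) = 9 - (P + (P - 38)) = 9 - (P + (-38 + P)) = 9 - (-38 + 2*P) = 9 + (38 - 2*P) = 47 - 2*P)
((152173 - 1*(-112427)) + V(410)) - 291*171 = ((152173 - 1*(-112427)) + (47 - 2*410)) - 291*171 = ((152173 + 112427) + (47 - 820)) - 49761 = (264600 - 773) - 49761 = 263827 - 49761 = 214066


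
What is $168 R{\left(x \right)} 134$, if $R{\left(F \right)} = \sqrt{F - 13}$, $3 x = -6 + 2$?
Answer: $7504 i \sqrt{129} \approx 85229.0 i$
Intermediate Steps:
$x = - \frac{4}{3}$ ($x = \frac{-6 + 2}{3} = \frac{1}{3} \left(-4\right) = - \frac{4}{3} \approx -1.3333$)
$R{\left(F \right)} = \sqrt{-13 + F}$
$168 R{\left(x \right)} 134 = 168 \sqrt{-13 - \frac{4}{3}} \cdot 134 = 168 \sqrt{- \frac{43}{3}} \cdot 134 = 168 \frac{i \sqrt{129}}{3} \cdot 134 = 56 i \sqrt{129} \cdot 134 = 7504 i \sqrt{129}$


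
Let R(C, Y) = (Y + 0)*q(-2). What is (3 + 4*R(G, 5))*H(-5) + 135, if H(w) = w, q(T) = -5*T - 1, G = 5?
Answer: -780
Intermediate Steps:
q(T) = -1 - 5*T
R(C, Y) = 9*Y (R(C, Y) = (Y + 0)*(-1 - 5*(-2)) = Y*(-1 + 10) = Y*9 = 9*Y)
(3 + 4*R(G, 5))*H(-5) + 135 = (3 + 4*(9*5))*(-5) + 135 = (3 + 4*45)*(-5) + 135 = (3 + 180)*(-5) + 135 = 183*(-5) + 135 = -915 + 135 = -780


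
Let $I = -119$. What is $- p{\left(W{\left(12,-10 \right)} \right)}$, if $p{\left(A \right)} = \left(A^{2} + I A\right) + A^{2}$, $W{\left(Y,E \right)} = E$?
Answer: $-1390$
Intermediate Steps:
$p{\left(A \right)} = - 119 A + 2 A^{2}$ ($p{\left(A \right)} = \left(A^{2} - 119 A\right) + A^{2} = - 119 A + 2 A^{2}$)
$- p{\left(W{\left(12,-10 \right)} \right)} = - \left(-10\right) \left(-119 + 2 \left(-10\right)\right) = - \left(-10\right) \left(-119 - 20\right) = - \left(-10\right) \left(-139\right) = \left(-1\right) 1390 = -1390$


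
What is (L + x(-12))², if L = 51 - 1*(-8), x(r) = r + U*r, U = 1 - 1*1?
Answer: 2209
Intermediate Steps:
U = 0 (U = 1 - 1 = 0)
x(r) = r (x(r) = r + 0*r = r + 0 = r)
L = 59 (L = 51 + 8 = 59)
(L + x(-12))² = (59 - 12)² = 47² = 2209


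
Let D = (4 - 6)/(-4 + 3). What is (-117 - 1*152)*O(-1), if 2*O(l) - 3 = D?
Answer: -1345/2 ≈ -672.50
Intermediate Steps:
D = 2 (D = -2/(-1) = -2*(-1) = 2)
O(l) = 5/2 (O(l) = 3/2 + (½)*2 = 3/2 + 1 = 5/2)
(-117 - 1*152)*O(-1) = (-117 - 1*152)*(5/2) = (-117 - 152)*(5/2) = -269*5/2 = -1345/2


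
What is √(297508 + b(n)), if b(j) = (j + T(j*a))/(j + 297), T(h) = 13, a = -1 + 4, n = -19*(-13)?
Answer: √1375679202/68 ≈ 545.44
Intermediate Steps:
n = 247
a = 3
b(j) = (13 + j)/(297 + j) (b(j) = (j + 13)/(j + 297) = (13 + j)/(297 + j))
√(297508 + b(n)) = √(297508 + (13 + 247)/(297 + 247)) = √(297508 + 260/544) = √(297508 + (1/544)*260) = √(297508 + 65/136) = √(40461153/136) = √1375679202/68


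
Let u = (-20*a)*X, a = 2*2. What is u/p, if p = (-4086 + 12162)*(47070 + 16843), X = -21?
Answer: 140/43013449 ≈ 3.2548e-6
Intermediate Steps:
a = 4
u = 1680 (u = -20*4*(-21) = -80*(-21) = 1680)
p = 516161388 (p = 8076*63913 = 516161388)
u/p = 1680/516161388 = 1680*(1/516161388) = 140/43013449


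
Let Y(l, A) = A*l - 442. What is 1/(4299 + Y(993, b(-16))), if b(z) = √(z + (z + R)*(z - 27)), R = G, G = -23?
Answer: -3857/1622950940 + 993*√1661/1622950940 ≈ 2.2560e-5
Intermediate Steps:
R = -23
b(z) = √(z + (-27 + z)*(-23 + z)) (b(z) = √(z + (z - 23)*(z - 27)) = √(z + (-23 + z)*(-27 + z)) = √(z + (-27 + z)*(-23 + z)))
Y(l, A) = -442 + A*l
1/(4299 + Y(993, b(-16))) = 1/(4299 + (-442 + √(621 + (-16)² - 49*(-16))*993)) = 1/(4299 + (-442 + √(621 + 256 + 784)*993)) = 1/(4299 + (-442 + √1661*993)) = 1/(4299 + (-442 + 993*√1661)) = 1/(3857 + 993*√1661)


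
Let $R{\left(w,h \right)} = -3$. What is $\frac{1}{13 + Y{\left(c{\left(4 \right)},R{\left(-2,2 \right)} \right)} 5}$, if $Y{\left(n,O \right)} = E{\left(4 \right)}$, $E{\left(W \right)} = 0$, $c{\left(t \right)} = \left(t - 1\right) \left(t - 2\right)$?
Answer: $\frac{1}{13} \approx 0.076923$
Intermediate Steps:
$c{\left(t \right)} = \left(-1 + t\right) \left(-2 + t\right)$
$Y{\left(n,O \right)} = 0$
$\frac{1}{13 + Y{\left(c{\left(4 \right)},R{\left(-2,2 \right)} \right)} 5} = \frac{1}{13 + 0 \cdot 5} = \frac{1}{13 + 0} = \frac{1}{13}$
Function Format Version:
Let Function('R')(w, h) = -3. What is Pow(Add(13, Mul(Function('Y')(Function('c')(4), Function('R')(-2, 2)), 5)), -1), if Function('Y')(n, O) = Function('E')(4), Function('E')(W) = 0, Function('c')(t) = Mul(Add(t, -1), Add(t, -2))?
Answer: Rational(1, 13) ≈ 0.076923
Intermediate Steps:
Function('c')(t) = Mul(Add(-1, t), Add(-2, t))
Function('Y')(n, O) = 0
Pow(Add(13, Mul(Function('Y')(Function('c')(4), Function('R')(-2, 2)), 5)), -1) = Pow(Add(13, Mul(0, 5)), -1) = Pow(Add(13, 0), -1) = Pow(13, -1) = Rational(1, 13)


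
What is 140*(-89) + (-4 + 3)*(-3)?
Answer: -12457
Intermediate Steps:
140*(-89) + (-4 + 3)*(-3) = -12460 - 1*(-3) = -12460 + 3 = -12457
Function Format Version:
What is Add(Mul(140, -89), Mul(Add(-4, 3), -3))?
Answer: -12457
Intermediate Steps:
Add(Mul(140, -89), Mul(Add(-4, 3), -3)) = Add(-12460, Mul(-1, -3)) = Add(-12460, 3) = -12457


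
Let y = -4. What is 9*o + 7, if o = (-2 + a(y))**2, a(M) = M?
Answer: 331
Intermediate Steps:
o = 36 (o = (-2 - 4)**2 = (-6)**2 = 36)
9*o + 7 = 9*36 + 7 = 324 + 7 = 331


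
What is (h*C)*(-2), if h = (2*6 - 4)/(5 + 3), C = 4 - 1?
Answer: -6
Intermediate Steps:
C = 3
h = 1 (h = (12 - 4)/8 = 8*(⅛) = 1)
(h*C)*(-2) = (1*3)*(-2) = 3*(-2) = -6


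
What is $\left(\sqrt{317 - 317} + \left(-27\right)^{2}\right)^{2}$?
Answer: $531441$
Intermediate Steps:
$\left(\sqrt{317 - 317} + \left(-27\right)^{2}\right)^{2} = \left(\sqrt{0} + 729\right)^{2} = \left(0 + 729\right)^{2} = 729^{2} = 531441$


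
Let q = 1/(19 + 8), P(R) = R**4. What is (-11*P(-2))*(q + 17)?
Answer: -80960/27 ≈ -2998.5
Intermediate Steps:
q = 1/27 ≈ 0.037037
(-11*P(-2))*(q + 17) = (-11*(-2)**4)*(1/27 + 17) = -11*16*(460/27) = -176*460/27 = -80960/27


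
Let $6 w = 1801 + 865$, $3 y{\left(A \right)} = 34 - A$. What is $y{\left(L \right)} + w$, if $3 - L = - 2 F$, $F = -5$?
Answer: $458$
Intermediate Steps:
$L = -7$ ($L = 3 - \left(-2\right) \left(-5\right) = 3 - 10 = -7$)
$y{\left(A \right)} = \frac{34}{3} - \frac{A}{3}$ ($y{\left(A \right)} = \frac{34 - A}{3} = \frac{34}{3} - \frac{A}{3}$)
$w = \frac{1333}{3}$ ($w = \frac{1801 + 865}{6} = \frac{1}{6} \cdot 2666 = \frac{1333}{3} \approx 444.33$)
$y{\left(L \right)} + w = \left(\frac{34}{3} - - \frac{7}{3}\right) + \frac{1333}{3} = \left(\frac{34}{3} + \frac{7}{3}\right) + \frac{1333}{3} = \frac{41}{3} + \frac{1333}{3} = 458$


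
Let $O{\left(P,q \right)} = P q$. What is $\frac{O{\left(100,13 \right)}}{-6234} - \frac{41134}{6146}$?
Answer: $- \frac{66104789}{9578541} \approx -6.9013$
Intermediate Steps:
$\frac{O{\left(100,13 \right)}}{-6234} - \frac{41134}{6146} = \frac{100 \cdot 13}{-6234} - \frac{41134}{6146} = 1300 \left(- \frac{1}{6234}\right) - \frac{20567}{3073} = - \frac{650}{3117} - \frac{20567}{3073} = - \frac{66104789}{9578541}$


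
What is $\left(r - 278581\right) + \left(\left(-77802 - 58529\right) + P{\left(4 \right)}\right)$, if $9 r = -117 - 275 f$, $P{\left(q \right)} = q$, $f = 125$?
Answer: $- \frac{3768664}{9} \approx -4.1874 \cdot 10^{5}$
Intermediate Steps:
$r = - \frac{34492}{9}$ ($r = \frac{-117 - 34375}{9} = \frac{1}{9} \left(-34492\right) = - \frac{34492}{9} \approx -3832.4$)
$\left(r - 278581\right) + \left(\left(-77802 - 58529\right) + P{\left(4 \right)}\right) = \left(- \frac{34492}{9} - 278581\right) + \left(\left(-77802 - 58529\right) + 4\right) = - \frac{2541721}{9} + \left(-136331 + 4\right) = - \frac{2541721}{9} - 136327 = - \frac{3768664}{9}$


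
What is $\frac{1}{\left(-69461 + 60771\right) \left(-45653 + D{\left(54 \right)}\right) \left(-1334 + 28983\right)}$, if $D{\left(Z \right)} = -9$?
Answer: $\frac{1}{10971200064220} \approx 9.1148 \cdot 10^{-14}$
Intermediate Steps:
$\frac{1}{\left(-69461 + 60771\right) \left(-45653 + D{\left(54 \right)}\right) \left(-1334 + 28983\right)} = \frac{1}{\left(-69461 + 60771\right) \left(-45653 - 9\right) \left(-1334 + 28983\right)} = \frac{1}{\left(-8690\right) \left(\left(-45662\right) 27649\right)} = - \frac{1}{8690 \left(-1262508638\right)} = \left(- \frac{1}{8690}\right) \left(- \frac{1}{1262508638}\right) = \frac{1}{10971200064220}$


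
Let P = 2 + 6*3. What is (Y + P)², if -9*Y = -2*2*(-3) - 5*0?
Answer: 3136/9 ≈ 348.44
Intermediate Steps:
Y = -4/3 (Y = -(-2*2*(-3) - 5*0)/9 = -(-4*(-3) + 0)/9 = -(12 + 0)/9 = -⅑*12 = -4/3 ≈ -1.3333)
P = 20 (P = 2 + 18 = 20)
(Y + P)² = (-4/3 + 20)² = (56/3)² = 3136/9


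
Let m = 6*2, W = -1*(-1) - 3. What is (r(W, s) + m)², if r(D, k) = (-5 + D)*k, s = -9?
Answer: 5625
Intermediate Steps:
W = -2 (W = 1 - 3 = -2)
r(D, k) = k*(-5 + D)
m = 12
(r(W, s) + m)² = (-9*(-5 - 2) + 12)² = (-9*(-7) + 12)² = (63 + 12)² = 75² = 5625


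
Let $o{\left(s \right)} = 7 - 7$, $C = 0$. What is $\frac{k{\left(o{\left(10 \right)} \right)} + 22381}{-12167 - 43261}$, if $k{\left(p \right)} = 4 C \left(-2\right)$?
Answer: $- \frac{22381}{55428} \approx -0.40379$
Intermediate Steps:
$o{\left(s \right)} = 0$ ($o{\left(s \right)} = 7 - 7 = 0$)
$k{\left(p \right)} = 0$ ($k{\left(p \right)} = 4 \cdot 0 \left(-2\right) = 0 \left(-2\right) = 0$)
$\frac{k{\left(o{\left(10 \right)} \right)} + 22381}{-12167 - 43261} = \frac{0 + 22381}{-12167 - 43261} = \frac{22381}{-55428} = 22381 \left(- \frac{1}{55428}\right) = - \frac{22381}{55428}$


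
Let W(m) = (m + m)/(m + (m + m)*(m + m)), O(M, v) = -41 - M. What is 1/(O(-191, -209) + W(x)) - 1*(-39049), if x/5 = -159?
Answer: 18620440731/476848 ≈ 39049.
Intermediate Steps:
x = -795 (x = 5*(-159) = -795)
W(m) = 2*m/(m + 4*m²) (W(m) = (2*m)/(m + (2*m)*(2*m)) = (2*m)/(m + 4*m²) = 2*m/(m + 4*m²))
1/(O(-191, -209) + W(x)) - 1*(-39049) = 1/((-41 - 1*(-191)) + 2/(1 + 4*(-795))) - 1*(-39049) = 1/((-41 + 191) + 2/(1 - 3180)) + 39049 = 1/(150 + 2/(-3179)) + 39049 = 1/(150 + 2*(-1/3179)) + 39049 = 1/(150 - 2/3179) + 39049 = 1/(476848/3179) + 39049 = 3179/476848 + 39049 = 18620440731/476848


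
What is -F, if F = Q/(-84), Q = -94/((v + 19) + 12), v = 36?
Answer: -47/2814 ≈ -0.016702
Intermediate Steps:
Q = -94/67 (Q = -94/((36 + 19) + 12) = -94/(55 + 12) = -94/67 ≈ -1.4030)
F = 47/2814 (F = -94/67/(-84) = -1/84*(-94/67) = 47/2814 ≈ 0.016702)
-F = -1*47/2814 = -47/2814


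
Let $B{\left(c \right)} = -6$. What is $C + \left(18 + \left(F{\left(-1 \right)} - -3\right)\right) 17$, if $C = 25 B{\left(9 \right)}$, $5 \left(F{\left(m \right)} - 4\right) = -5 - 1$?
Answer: $\frac{1273}{5} \approx 254.6$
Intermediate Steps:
$F{\left(m \right)} = \frac{14}{5}$ ($F{\left(m \right)} = 4 + \frac{-5 - 1}{5} = 4 + \frac{1}{5} \left(-6\right) = 4 - \frac{6}{5} = \frac{14}{5}$)
$C = -150$ ($C = 25 \left(-6\right) = -150$)
$C + \left(18 + \left(F{\left(-1 \right)} - -3\right)\right) 17 = -150 + \left(18 + \left(\frac{14}{5} - -3\right)\right) 17 = -150 + \left(18 + \left(\frac{14}{5} + 3\right)\right) 17 = -150 + \left(18 + \frac{29}{5}\right) 17 = -150 + \frac{119}{5} \cdot 17 = -150 + \frac{2023}{5} = \frac{1273}{5}$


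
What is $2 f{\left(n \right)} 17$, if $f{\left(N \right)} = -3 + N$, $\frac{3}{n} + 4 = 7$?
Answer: $-68$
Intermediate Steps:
$n = 1$ ($n = \frac{3}{-4 + 7} = \frac{3}{3} = 3 \cdot \frac{1}{3} = 1$)
$2 f{\left(n \right)} 17 = 2 \left(-3 + 1\right) 17 = 2 \left(-2\right) 17 = \left(-4\right) 17 = -68$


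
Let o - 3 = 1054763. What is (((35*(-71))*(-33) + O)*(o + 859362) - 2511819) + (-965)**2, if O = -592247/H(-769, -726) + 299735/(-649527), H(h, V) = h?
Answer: 79138489889654024210/499486263 ≈ 1.5844e+11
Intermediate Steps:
o = 1054766 (o = 3 + 1054763 = 1054766)
O = 384449920954/499486263 (O = -592247/(-769) + 299735/(-649527) = -592247*(-1/769) + 299735*(-1/649527) = 592247/769 - 299735/649527 = 384449920954/499486263 ≈ 769.69)
(((35*(-71))*(-33) + O)*(o + 859362) - 2511819) + (-965)**2 = (((35*(-71))*(-33) + 384449920954/499486263)*(1054766 + 859362) - 2511819) + (-965)**2 = ((-2485*(-33) + 384449920954/499486263)*1914128 - 2511819) + 931225 = ((82005 + 384449920954/499486263)*1914128 - 2511819) + 931225 = ((41344820918269/499486263)*1914128 - 2511819) + 931225 = (79139279374644404432/499486263 - 2511819) + 931225 = 79138024755558762035/499486263 + 931225 = 79138489889654024210/499486263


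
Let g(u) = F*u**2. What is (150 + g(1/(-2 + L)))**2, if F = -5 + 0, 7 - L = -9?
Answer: 864066025/38416 ≈ 22492.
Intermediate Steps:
L = 16 (L = 7 - 1*(-9) = 7 + 9 = 16)
F = -5
g(u) = -5*u**2
(150 + g(1/(-2 + L)))**2 = (150 - 5/(-2 + 16)**2)**2 = (150 - 5*(1/14)**2)**2 = (150 - 5*1/196)**2 = (150 - 5/196)**2 = (29395/196)**2 = 864066025/38416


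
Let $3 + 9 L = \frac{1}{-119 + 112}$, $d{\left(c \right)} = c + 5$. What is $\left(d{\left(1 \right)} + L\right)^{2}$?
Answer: $\frac{126736}{3969} \approx 31.931$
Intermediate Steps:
$d{\left(c \right)} = 5 + c$
$L = - \frac{22}{63}$ ($L = - \frac{1}{3} + \frac{1}{9 \left(-119 + 112\right)} = - \frac{1}{3} + \frac{1}{9 \left(-7\right)} = - \frac{1}{3} + \frac{1}{9} \left(- \frac{1}{7}\right) = - \frac{1}{3} - \frac{1}{63} = - \frac{22}{63} \approx -0.34921$)
$\left(d{\left(1 \right)} + L\right)^{2} = \left(\left(5 + 1\right) - \frac{22}{63}\right)^{2} = \left(6 - \frac{22}{63}\right)^{2} = \left(\frac{356}{63}\right)^{2} = \frac{126736}{3969}$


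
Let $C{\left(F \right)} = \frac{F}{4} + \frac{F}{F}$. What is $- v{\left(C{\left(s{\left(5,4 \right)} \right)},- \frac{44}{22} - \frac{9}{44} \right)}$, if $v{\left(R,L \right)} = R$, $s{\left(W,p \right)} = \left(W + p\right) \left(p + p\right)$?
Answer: $-19$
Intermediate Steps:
$s{\left(W,p \right)} = 2 p \left(W + p\right)$ ($s{\left(W,p \right)} = \left(W + p\right) 2 p = 2 p \left(W + p\right)$)
$C{\left(F \right)} = 1 + \frac{F}{4}$ ($C{\left(F \right)} = F \frac{1}{4} + 1 = \frac{F}{4} + 1 = 1 + \frac{F}{4}$)
$- v{\left(C{\left(s{\left(5,4 \right)} \right)},- \frac{44}{22} - \frac{9}{44} \right)} = - (1 + \frac{2 \cdot 4 \left(5 + 4\right)}{4}) = - (1 + \frac{2 \cdot 4 \cdot 9}{4}) = - (1 + \frac{1}{4} \cdot 72) = - (1 + 18) = \left(-1\right) 19 = -19$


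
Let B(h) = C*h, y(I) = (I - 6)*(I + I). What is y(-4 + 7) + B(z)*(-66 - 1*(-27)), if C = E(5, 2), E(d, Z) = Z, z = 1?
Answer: -96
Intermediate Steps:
y(I) = 2*I*(-6 + I) (y(I) = (-6 + I)*(2*I) = 2*I*(-6 + I))
C = 2
B(h) = 2*h
y(-4 + 7) + B(z)*(-66 - 1*(-27)) = 2*(-4 + 7)*(-6 + (-4 + 7)) + (2*1)*(-66 - 1*(-27)) = 2*3*(-6 + 3) + 2*(-66 + 27) = 2*3*(-3) + 2*(-39) = -18 - 78 = -96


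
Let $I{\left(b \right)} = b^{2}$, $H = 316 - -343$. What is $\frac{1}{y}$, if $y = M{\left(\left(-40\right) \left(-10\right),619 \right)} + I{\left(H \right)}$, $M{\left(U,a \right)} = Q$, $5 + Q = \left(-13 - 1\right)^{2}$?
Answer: $\frac{1}{434472} \approx 2.3016 \cdot 10^{-6}$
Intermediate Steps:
$Q = 191$ ($Q = -5 + \left(-13 - 1\right)^{2} = -5 + \left(-14\right)^{2} = -5 + 196 = 191$)
$M{\left(U,a \right)} = 191$
$H = 659$ ($H = 316 + 343 = 659$)
$y = 434472$ ($y = 191 + 659^{2} = 191 + 434281 = 434472$)
$\frac{1}{y} = \frac{1}{434472}$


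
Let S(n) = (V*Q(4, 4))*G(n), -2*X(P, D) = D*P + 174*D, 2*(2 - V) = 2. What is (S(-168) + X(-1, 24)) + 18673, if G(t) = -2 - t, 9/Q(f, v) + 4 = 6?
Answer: 17344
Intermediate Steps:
V = 1 (V = 2 - ½*2 = 2 - 1 = 1)
Q(f, v) = 9/2 (Q(f, v) = 9/(-4 + 6) = 9/2)
X(P, D) = -87*D - D*P/2 (X(P, D) = -(D*P + 174*D)/2 = -(174*D + D*P)/2 = -87*D - D*P/2)
S(n) = -9 - 9*n/2 (S(n) = (1*(9/2))*(-2 - n) = 9*(-2 - n)/2 = -9 - 9*n/2)
(S(-168) + X(-1, 24)) + 18673 = ((-9 - 9/2*(-168)) - ½*24*(174 - 1)) + 18673 = ((-9 + 756) - ½*24*173) + 18673 = (747 - 2076) + 18673 = -1329 + 18673 = 17344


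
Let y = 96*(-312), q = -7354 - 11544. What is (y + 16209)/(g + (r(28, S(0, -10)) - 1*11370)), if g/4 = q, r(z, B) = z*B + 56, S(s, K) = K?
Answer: 4581/29062 ≈ 0.15763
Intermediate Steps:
q = -18898
r(z, B) = 56 + B*z (r(z, B) = B*z + 56 = 56 + B*z)
g = -75592 (g = 4*(-18898) = -75592)
y = -29952
(y + 16209)/(g + (r(28, S(0, -10)) - 1*11370)) = (-29952 + 16209)/(-75592 + ((56 - 10*28) - 1*11370)) = -13743/(-75592 + ((56 - 280) - 11370)) = -13743/(-75592 + (-224 - 11370)) = -13743/(-75592 - 11594) = -13743/(-87186) = -13743*(-1/87186) = 4581/29062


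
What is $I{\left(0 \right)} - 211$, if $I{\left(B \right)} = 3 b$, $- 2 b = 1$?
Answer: $- \frac{425}{2} \approx -212.5$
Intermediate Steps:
$b = - \frac{1}{2}$ ($b = \left(- \frac{1}{2}\right) 1 = - \frac{1}{2} \approx -0.5$)
$I{\left(B \right)} = - \frac{3}{2}$ ($I{\left(B \right)} = 3 \left(- \frac{1}{2}\right) = - \frac{3}{2}$)
$I{\left(0 \right)} - 211 = - \frac{3}{2} - 211 = - \frac{425}{2}$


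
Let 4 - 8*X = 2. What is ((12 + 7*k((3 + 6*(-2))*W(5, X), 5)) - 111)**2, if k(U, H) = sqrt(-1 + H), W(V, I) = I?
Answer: 7225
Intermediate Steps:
X = 1/4 (X = 1/2 - 1/8*2 = 1/2 - 1/4 = 1/4 ≈ 0.25000)
((12 + 7*k((3 + 6*(-2))*W(5, X), 5)) - 111)**2 = ((12 + 7*sqrt(-1 + 5)) - 111)**2 = ((12 + 7*sqrt(4)) - 111)**2 = ((12 + 7*2) - 111)**2 = ((12 + 14) - 111)**2 = (26 - 111)**2 = (-85)**2 = 7225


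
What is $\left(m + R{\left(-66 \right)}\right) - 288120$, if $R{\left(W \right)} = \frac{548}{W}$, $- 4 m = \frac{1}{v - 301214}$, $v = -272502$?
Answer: $- \frac{1983645810013}{6884592} \approx -2.8813 \cdot 10^{5}$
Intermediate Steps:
$m = \frac{1}{2294864}$ ($m = - \frac{1}{4 \left(-272502 - 301214\right)} = - \frac{1}{4 \left(-573716\right)} = \left(- \frac{1}{4}\right) \left(- \frac{1}{573716}\right) = \frac{1}{2294864} \approx 4.3576 \cdot 10^{-7}$)
$\left(m + R{\left(-66 \right)}\right) - 288120 = \left(\frac{1}{2294864} + \frac{548}{-66}\right) - 288120 = \left(\frac{1}{2294864} + 548 \left(- \frac{1}{66}\right)\right) - 288120 = \left(\frac{1}{2294864} - \frac{274}{33}\right) - 288120 = - \frac{57162973}{6884592} - 288120 = - \frac{1983645810013}{6884592}$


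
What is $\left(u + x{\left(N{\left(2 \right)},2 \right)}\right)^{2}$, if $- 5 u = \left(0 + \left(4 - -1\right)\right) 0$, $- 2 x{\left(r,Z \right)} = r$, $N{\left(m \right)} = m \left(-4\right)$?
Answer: $16$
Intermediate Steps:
$N{\left(m \right)} = - 4 m$
$x{\left(r,Z \right)} = - \frac{r}{2}$
$u = 0$ ($u = - \frac{\left(0 + \left(4 - -1\right)\right) 0}{5} = - \frac{\left(0 + \left(4 + 1\right)\right) 0}{5} = - \frac{\left(0 + 5\right) 0}{5} = - \frac{5 \cdot 0}{5} = \left(- \frac{1}{5}\right) 0 = 0$)
$\left(u + x{\left(N{\left(2 \right)},2 \right)}\right)^{2} = \left(0 - \frac{\left(-4\right) 2}{2}\right)^{2} = \left(0 - -4\right)^{2} = \left(0 + 4\right)^{2} = 4^{2} = 16$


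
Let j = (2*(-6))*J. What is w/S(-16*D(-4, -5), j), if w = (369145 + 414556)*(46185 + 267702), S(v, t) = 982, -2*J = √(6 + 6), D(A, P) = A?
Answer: 245993555787/982 ≈ 2.5050e+8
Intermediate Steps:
J = -√3 (J = -√(6 + 6)/2 = -√3 ≈ -1.7320)
j = 12*√3 (j = (2*(-6))*(-√3) = -(-12)*√3 = 12*√3 ≈ 20.785)
w = 245993555787 (w = 783701*313887 = 245993555787)
w/S(-16*D(-4, -5), j) = 245993555787/982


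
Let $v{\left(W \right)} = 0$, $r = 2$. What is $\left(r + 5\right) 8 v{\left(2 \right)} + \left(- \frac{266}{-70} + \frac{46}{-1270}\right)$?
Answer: $\frac{478}{127} \approx 3.7638$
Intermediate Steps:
$\left(r + 5\right) 8 v{\left(2 \right)} + \left(- \frac{266}{-70} + \frac{46}{-1270}\right) = \left(2 + 5\right) 8 \cdot 0 + \left(- \frac{266}{-70} + \frac{46}{-1270}\right) = 7 \cdot 8 \cdot 0 + \left(\left(-266\right) \left(- \frac{1}{70}\right) + 46 \left(- \frac{1}{1270}\right)\right) = 56 \cdot 0 + \left(\frac{19}{5} - \frac{23}{635}\right) = 0 + \frac{478}{127} = \frac{478}{127}$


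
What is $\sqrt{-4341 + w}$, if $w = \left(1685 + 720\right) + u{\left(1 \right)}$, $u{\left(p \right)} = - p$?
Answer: $i \sqrt{1937} \approx 44.011 i$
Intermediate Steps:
$w = 2404$ ($w = \left(1685 + 720\right) - 1 = 2405 - 1 = 2404$)
$\sqrt{-4341 + w} = \sqrt{-4341 + 2404} = \sqrt{-1937} = i \sqrt{1937}$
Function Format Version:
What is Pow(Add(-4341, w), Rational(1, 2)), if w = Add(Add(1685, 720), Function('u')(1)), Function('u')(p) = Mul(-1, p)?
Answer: Mul(I, Pow(1937, Rational(1, 2))) ≈ Mul(44.011, I)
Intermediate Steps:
w = 2404 (w = Add(Add(1685, 720), Mul(-1, 1)) = Add(2405, -1) = 2404)
Pow(Add(-4341, w), Rational(1, 2)) = Pow(Add(-4341, 2404), Rational(1, 2)) = Pow(-1937, Rational(1, 2)) = Mul(I, Pow(1937, Rational(1, 2)))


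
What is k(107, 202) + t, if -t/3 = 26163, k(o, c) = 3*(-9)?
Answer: -78516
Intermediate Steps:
k(o, c) = -27
t = -78489 (t = -3*26163 = -78489)
k(107, 202) + t = -27 - 78489 = -78516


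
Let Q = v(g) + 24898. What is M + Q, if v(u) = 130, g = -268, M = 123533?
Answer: 148561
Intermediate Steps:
Q = 25028 (Q = 130 + 24898 = 25028)
M + Q = 123533 + 25028 = 148561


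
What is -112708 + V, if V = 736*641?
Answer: 359068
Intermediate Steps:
V = 471776
-112708 + V = -112708 + 471776 = 359068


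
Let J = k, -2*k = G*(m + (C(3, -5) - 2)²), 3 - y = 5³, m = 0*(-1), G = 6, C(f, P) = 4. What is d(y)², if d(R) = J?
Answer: 144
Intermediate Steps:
m = 0
y = -122 (y = 3 - 1*5³ = 3 - 1*125 = 3 - 125 = -122)
k = -12 (k = -3*(0 + (4 - 2)²) = -3*(0 + 2²) = -3*(0 + 4) = -3*4 = -½*24 = -12)
J = -12
d(R) = -12
d(y)² = (-12)² = 144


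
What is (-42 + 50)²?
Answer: 64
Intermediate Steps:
(-42 + 50)² = 8² = 64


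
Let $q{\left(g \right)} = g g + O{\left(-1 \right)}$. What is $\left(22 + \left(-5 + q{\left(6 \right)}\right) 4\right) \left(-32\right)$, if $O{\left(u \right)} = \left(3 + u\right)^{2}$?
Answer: $-5184$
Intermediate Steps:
$q{\left(g \right)} = 4 + g^{2}$ ($q{\left(g \right)} = g g + \left(3 - 1\right)^{2} = g^{2} + 2^{2} = g^{2} + 4 = 4 + g^{2}$)
$\left(22 + \left(-5 + q{\left(6 \right)}\right) 4\right) \left(-32\right) = \left(22 + \left(-5 + \left(4 + 6^{2}\right)\right) 4\right) \left(-32\right) = \left(22 + \left(-5 + \left(4 + 36\right)\right) 4\right) \left(-32\right) = \left(22 + \left(-5 + 40\right) 4\right) \left(-32\right) = \left(22 + 35 \cdot 4\right) \left(-32\right) = \left(22 + 140\right) \left(-32\right) = 162 \left(-32\right) = -5184$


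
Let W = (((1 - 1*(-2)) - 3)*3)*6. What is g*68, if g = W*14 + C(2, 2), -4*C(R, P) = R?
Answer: -34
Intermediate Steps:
C(R, P) = -R/4
W = 0 (W = (((1 + 2) - 3)*3)*6 = ((3 - 3)*3)*6 = (0*3)*6 = 0*6 = 0)
g = -1/2 (g = 0*14 - 1/4*2 = 0 - 1/2 = -1/2 ≈ -0.50000)
g*68 = -1/2*68 = -34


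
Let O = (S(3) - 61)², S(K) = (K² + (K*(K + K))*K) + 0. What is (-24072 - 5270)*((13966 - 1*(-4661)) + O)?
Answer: -546670802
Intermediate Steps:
S(K) = K² + 2*K³ (S(K) = (K² + (K*(2*K))*K) + 0 = (K² + (2*K²)*K) + 0 = (K² + 2*K³) + 0 = K² + 2*K³)
O = 4 (O = (3²*(1 + 2*3) - 61)² = (9*(1 + 6) - 61)² = (9*7 - 61)² = (63 - 61)² = 2² = 4)
(-24072 - 5270)*((13966 - 1*(-4661)) + O) = (-24072 - 5270)*((13966 - 1*(-4661)) + 4) = -29342*((13966 + 4661) + 4) = -29342*(18627 + 4) = -29342*18631 = -546670802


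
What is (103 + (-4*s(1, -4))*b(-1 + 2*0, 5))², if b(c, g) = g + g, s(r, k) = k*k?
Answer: 288369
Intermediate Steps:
s(r, k) = k²
b(c, g) = 2*g
(103 + (-4*s(1, -4))*b(-1 + 2*0, 5))² = (103 + (-4*(-4)²)*(2*5))² = (103 - 4*16*10)² = (103 - 64*10)² = (103 - 640)² = (-537)² = 288369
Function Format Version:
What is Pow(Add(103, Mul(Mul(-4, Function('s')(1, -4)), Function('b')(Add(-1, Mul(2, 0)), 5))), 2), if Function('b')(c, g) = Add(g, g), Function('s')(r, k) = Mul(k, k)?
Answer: 288369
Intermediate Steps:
Function('s')(r, k) = Pow(k, 2)
Function('b')(c, g) = Mul(2, g)
Pow(Add(103, Mul(Mul(-4, Function('s')(1, -4)), Function('b')(Add(-1, Mul(2, 0)), 5))), 2) = Pow(Add(103, Mul(Mul(-4, Pow(-4, 2)), Mul(2, 5))), 2) = Pow(Add(103, Mul(Mul(-4, 16), 10)), 2) = Pow(Add(103, Mul(-64, 10)), 2) = Pow(Add(103, -640), 2) = Pow(-537, 2) = 288369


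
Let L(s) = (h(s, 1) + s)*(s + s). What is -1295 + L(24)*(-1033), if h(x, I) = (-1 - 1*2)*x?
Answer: 2378737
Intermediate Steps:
h(x, I) = -3*x (h(x, I) = (-1 - 2)*x = -3*x)
L(s) = -4*s**2 (L(s) = (-3*s + s)*(s + s) = (-2*s)*(2*s) = -4*s**2)
-1295 + L(24)*(-1033) = -1295 - 4*24**2*(-1033) = -1295 - 4*576*(-1033) = -1295 - 2304*(-1033) = -1295 + 2380032 = 2378737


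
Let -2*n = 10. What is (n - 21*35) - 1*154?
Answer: -894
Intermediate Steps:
n = -5 (n = -½*10 = -5)
(n - 21*35) - 1*154 = (-5 - 21*35) - 1*154 = (-5 - 735) - 154 = -740 - 154 = -894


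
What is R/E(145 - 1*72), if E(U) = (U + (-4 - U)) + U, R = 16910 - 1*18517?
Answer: -1607/69 ≈ -23.290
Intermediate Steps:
R = -1607 (R = 16910 - 18517 = -1607)
E(U) = -4 + U
R/E(145 - 1*72) = -1607/(-4 + (145 - 1*72)) = -1607/(-4 + (145 - 72)) = -1607/(-4 + 73) = -1607/69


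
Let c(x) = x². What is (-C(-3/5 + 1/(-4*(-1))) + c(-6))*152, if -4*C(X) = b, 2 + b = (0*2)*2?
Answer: 5396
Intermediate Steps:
b = -2 (b = -2 + (0*2)*2 = -2 + 0*2 = -2 + 0 = -2)
C(X) = ½ (C(X) = -¼*(-2) = ½)
(-C(-3/5 + 1/(-4*(-1))) + c(-6))*152 = (-1*½ + (-6)²)*152 = (-½ + 36)*152 = (71/2)*152 = 5396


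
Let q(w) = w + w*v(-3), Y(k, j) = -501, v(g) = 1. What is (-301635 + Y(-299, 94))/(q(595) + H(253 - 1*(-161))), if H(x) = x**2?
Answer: -151068/86293 ≈ -1.7506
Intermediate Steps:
q(w) = 2*w (q(w) = w + w*1 = w + w = 2*w)
(-301635 + Y(-299, 94))/(q(595) + H(253 - 1*(-161))) = (-301635 - 501)/(2*595 + (253 - 1*(-161))**2) = -302136/(1190 + (253 + 161)**2) = -302136/(1190 + 414**2) = -302136/(1190 + 171396) = -302136/172586 = -302136*1/172586 = -151068/86293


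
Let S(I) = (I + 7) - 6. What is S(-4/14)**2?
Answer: 25/49 ≈ 0.51020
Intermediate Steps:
S(I) = 1 + I (S(I) = (7 + I) - 6 = 1 + I)
S(-4/14)**2 = (1 - 4/14)**2 = (1 - 4*1/14)**2 = (1 - 2/7)**2 = (5/7)**2 = 25/49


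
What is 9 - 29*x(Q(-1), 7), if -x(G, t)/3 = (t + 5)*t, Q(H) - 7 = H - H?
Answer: 7317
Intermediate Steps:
Q(H) = 7 (Q(H) = 7 + (H - H) = 7 + 0 = 7)
x(G, t) = -3*t*(5 + t) (x(G, t) = -3*(t + 5)*t = -3*(5 + t)*t = -3*t*(5 + t))
9 - 29*x(Q(-1), 7) = 9 - (-87)*7*(5 + 7) = 9 - (-87)*7*12 = 9 - 29*(-252) = 9 + 7308 = 7317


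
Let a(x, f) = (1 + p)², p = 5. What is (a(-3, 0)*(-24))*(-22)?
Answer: 19008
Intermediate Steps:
a(x, f) = 36 (a(x, f) = (1 + 5)² = 6² = 36)
(a(-3, 0)*(-24))*(-22) = (36*(-24))*(-22) = -864*(-22) = 19008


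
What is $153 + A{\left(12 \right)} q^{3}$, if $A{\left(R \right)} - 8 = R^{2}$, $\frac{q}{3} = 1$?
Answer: $4257$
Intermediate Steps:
$q = 3$ ($q = 3 \cdot 1 = 3$)
$A{\left(R \right)} = 8 + R^{2}$
$153 + A{\left(12 \right)} q^{3} = 153 + \left(8 + 12^{2}\right) 3^{3} = 153 + \left(8 + 144\right) 27 = 153 + 152 \cdot 27 = 153 + 4104 = 4257$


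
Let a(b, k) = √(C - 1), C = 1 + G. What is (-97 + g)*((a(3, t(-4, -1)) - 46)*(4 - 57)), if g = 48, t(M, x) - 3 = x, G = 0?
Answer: -119462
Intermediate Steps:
C = 1 (C = 1 + 0 = 1)
t(M, x) = 3 + x
a(b, k) = 0 (a(b, k) = √(1 - 1) = √0 = 0)
(-97 + g)*((a(3, t(-4, -1)) - 46)*(4 - 57)) = (-97 + 48)*((0 - 46)*(4 - 57)) = -(-2254)*(-53) = -49*2438 = -119462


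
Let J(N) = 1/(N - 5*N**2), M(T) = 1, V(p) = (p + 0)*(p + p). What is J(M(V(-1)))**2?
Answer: 1/16 ≈ 0.062500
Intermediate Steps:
V(p) = 2*p**2 (V(p) = p*(2*p) = 2*p**2)
J(M(V(-1)))**2 = (-1/(1*(-1 + 5*1)))**2 = (-1*1/(-1 + 5))**2 = (-1*1/4)**2 = (-1*1*1/4)**2 = (-1/4)**2 = 1/16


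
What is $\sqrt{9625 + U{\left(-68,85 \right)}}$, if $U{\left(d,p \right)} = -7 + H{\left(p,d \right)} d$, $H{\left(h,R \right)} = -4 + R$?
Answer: $\sqrt{14514} \approx 120.47$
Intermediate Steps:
$U{\left(d,p \right)} = -7 + d \left(-4 + d\right)$ ($U{\left(d,p \right)} = -7 + \left(-4 + d\right) d = -7 + d \left(-4 + d\right)$)
$\sqrt{9625 + U{\left(-68,85 \right)}} = \sqrt{9625 - \left(7 + 68 \left(-4 - 68\right)\right)} = \sqrt{9625 - -4889} = \sqrt{9625 + \left(-7 + 4896\right)} = \sqrt{9625 + 4889} = \sqrt{14514}$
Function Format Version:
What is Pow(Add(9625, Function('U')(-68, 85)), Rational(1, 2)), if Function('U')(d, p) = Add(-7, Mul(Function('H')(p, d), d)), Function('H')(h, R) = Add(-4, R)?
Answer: Pow(14514, Rational(1, 2)) ≈ 120.47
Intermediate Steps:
Function('U')(d, p) = Add(-7, Mul(d, Add(-4, d))) (Function('U')(d, p) = Add(-7, Mul(Add(-4, d), d)) = Add(-7, Mul(d, Add(-4, d))))
Pow(Add(9625, Function('U')(-68, 85)), Rational(1, 2)) = Pow(Add(9625, Add(-7, Mul(-68, Add(-4, -68)))), Rational(1, 2)) = Pow(Add(9625, Add(-7, Mul(-68, -72))), Rational(1, 2)) = Pow(Add(9625, Add(-7, 4896)), Rational(1, 2)) = Pow(Add(9625, 4889), Rational(1, 2)) = Pow(14514, Rational(1, 2))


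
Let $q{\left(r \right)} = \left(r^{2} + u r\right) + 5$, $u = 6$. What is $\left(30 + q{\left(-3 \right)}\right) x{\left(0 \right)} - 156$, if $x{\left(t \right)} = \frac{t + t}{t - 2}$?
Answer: $-156$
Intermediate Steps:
$x{\left(t \right)} = \frac{2 t}{-2 + t}$
$q{\left(r \right)} = 5 + r^{2} + 6 r$ ($q{\left(r \right)} = \left(r^{2} + 6 r\right) + 5 = 5 + r^{2} + 6 r$)
$\left(30 + q{\left(-3 \right)}\right) x{\left(0 \right)} - 156 = \left(30 + \left(5 + \left(-3\right)^{2} + 6 \left(-3\right)\right)\right) 2 \cdot 0 \frac{1}{-2 + 0} - 156 = \left(30 + \left(5 + 9 - 18\right)\right) 2 \cdot 0 \frac{1}{-2} - 156 = \left(30 - 4\right) 2 \cdot 0 \left(- \frac{1}{2}\right) - 156 = 26 \cdot 0 - 156 = 0 - 156 = -156$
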